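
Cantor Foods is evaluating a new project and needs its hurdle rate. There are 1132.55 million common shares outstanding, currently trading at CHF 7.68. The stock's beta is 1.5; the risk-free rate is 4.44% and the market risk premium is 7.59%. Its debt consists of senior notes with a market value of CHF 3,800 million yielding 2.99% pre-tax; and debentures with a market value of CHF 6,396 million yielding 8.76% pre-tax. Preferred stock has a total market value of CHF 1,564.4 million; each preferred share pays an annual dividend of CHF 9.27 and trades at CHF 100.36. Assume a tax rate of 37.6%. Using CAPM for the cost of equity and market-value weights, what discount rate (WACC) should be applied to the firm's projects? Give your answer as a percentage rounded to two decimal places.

Cost of equity via CAPM: Re = 4.44% + 1.5 × 7.59% = 15.8250%.
Cost of preferred: Rp = 9.27 / 100.36 = 9.2367%.
Market value of equity E = 7.68 × 1132.55m = 8697.984m.
Total capital V = 8697.984 + 1564.4 + 3800 + 6396 = 20458.384.
Equity: weight = 8697.984/20458.384 = 0.4252; cost = 15.825%.
Preferred: weight = 1564.4/20458.384 = 0.0765; cost = 9.2367%.
Senior notes: weight = 3800/20458.384 = 0.1857; after-tax cost = 2.99% × (1 − 37.6%) = 1.8658%.
Debentures: weight = 6396/20458.384 = 0.3126; after-tax cost = 8.76% × (1 − 37.6%) = 5.4662%.
WACC = 0.4252 × 15.8250% + 0.0765 × 9.2367% + 0.1857 × 1.8658% + 0.3126 × 5.4662% = 9.4899%.

9.49%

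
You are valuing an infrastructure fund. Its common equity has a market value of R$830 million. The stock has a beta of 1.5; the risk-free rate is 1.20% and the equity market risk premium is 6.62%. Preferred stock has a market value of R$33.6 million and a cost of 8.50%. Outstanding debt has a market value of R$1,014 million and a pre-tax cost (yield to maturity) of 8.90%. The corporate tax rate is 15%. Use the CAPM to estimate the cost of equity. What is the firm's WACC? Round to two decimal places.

Cost of equity via CAPM: Re = 1.2% + 1.5 × 6.62% = 11.1300%.
Total capital V = 830 + 33.6 + 1014 = 1877.6.
Equity: weight = 830/1877.6 = 0.4421; cost = 11.13%.
Preferred: weight = 33.6/1877.6 = 0.0179; cost = 8.5%.
Debt: weight = 1014/1877.6 = 0.5401; after-tax cost = 8.9% × (1 − 15%) = 7.5650%.
WACC = 0.4421 × 11.1300% + 0.0179 × 8.5000% + 0.5401 × 7.5650% = 9.1577%.

9.16%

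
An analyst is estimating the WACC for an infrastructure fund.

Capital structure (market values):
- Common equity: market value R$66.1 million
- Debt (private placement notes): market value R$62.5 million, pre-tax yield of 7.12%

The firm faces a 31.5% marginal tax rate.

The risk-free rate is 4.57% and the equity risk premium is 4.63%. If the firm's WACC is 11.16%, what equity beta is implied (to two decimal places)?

Total capital V = 66.1 + 62.5 = 128.6.
Equity weight = 66.1/128.6 = 0.5140.
Private placement notes weight = 62.5/128.6 = 0.4860.
Debt contribution = 0.4860 × 7.12% × (1 − 31.5%) = 2.3703%.
Required equity contribution = 11.16% − 2.3703% = 8.7897%  ⇒  Re = 17.1006%.
CAPM: 17.1006% = 4.57% + β × 4.63%  ⇒  β = 2.7064.

2.71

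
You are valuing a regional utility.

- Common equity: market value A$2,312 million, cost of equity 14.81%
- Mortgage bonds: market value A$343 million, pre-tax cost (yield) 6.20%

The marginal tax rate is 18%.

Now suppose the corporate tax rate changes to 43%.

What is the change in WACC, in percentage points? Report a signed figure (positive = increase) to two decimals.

Current WACC:
Total capital V = 2312 + 343 = 2655.
Equity: weight = 2312/2655 = 0.8708; cost = 14.81%.
Mortgage bonds: weight = 343/2655 = 0.1292; after-tax cost = 6.2% × (1 − 18%) = 5.0840%.
WACC = 0.8708 × 14.8100% + 0.1292 × 5.0840% = 13.5535%.
After the change:
Total capital V = 2312 + 343 = 2655.
Equity: weight = 2312/2655 = 0.8708; cost = 14.81%.
Mortgage bonds: weight = 343/2655 = 0.1292; after-tax cost = 6.2% × (1 − 43%) = 3.5340%.
WACC = 0.8708 × 14.8100% + 0.1292 × 3.5340% = 13.3533%.
Change in WACC = 13.3533% − 13.5535% = -0.2002 pp.

-0.20 pp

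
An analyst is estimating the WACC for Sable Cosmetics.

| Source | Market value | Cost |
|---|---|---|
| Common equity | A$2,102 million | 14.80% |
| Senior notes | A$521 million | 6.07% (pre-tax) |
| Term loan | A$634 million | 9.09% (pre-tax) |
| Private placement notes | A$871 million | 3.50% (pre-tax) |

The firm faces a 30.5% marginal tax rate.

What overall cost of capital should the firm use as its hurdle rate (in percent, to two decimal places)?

9.55%

Total capital V = 2102 + 521 + 634 + 871 = 4128.
Equity: weight = 2102/4128 = 0.5092; cost = 14.8%.
Senior notes: weight = 521/4128 = 0.1262; after-tax cost = 6.07% × (1 − 30.5%) = 4.2187%.
Term loan: weight = 634/4128 = 0.1536; after-tax cost = 9.09% × (1 − 30.5%) = 6.3176%.
Private placement notes: weight = 871/4128 = 0.2110; after-tax cost = 3.5% × (1 − 30.5%) = 2.4325%.
WACC = 0.5092 × 14.8000% + 0.1262 × 4.2187% + 0.1536 × 6.3176% + 0.2110 × 2.4325% = 9.5522%.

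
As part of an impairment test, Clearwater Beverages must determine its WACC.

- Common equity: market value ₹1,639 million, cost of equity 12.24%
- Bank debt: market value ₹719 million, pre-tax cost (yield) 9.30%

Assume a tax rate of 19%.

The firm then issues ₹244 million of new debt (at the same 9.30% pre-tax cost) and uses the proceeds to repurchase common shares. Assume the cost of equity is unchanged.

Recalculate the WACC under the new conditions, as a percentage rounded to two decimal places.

10.32%

After the change:
Total capital V = 1395 + 963 = 2358.
Equity: weight = 1395/2358 = 0.5916; cost = 12.24%.
Bank debt: weight = 963/2358 = 0.4084; after-tax cost = 9.3% × (1 − 19%) = 7.5330%.
WACC = 0.5916 × 12.2400% + 0.4084 × 7.5330% = 10.3177%.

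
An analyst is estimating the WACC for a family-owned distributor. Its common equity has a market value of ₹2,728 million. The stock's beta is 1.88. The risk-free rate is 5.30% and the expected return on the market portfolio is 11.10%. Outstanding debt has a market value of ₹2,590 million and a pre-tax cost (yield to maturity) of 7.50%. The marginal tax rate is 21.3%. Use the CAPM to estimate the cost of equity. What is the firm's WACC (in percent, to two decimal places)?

11.19%

Market risk premium = 11.1% − 5.3% = 5.8%.
Cost of equity via CAPM: Re = 5.3% + 1.88 × 5.8% = 16.2040%.
Total capital V = 2728 + 2590 = 5318.
Equity: weight = 2728/5318 = 0.5130; cost = 16.204%.
Debt: weight = 2590/5318 = 0.4870; after-tax cost = 7.5% × (1 − 21.3%) = 5.9025%.
WACC = 0.5130 × 16.2040% + 0.4870 × 5.9025% = 11.1869%.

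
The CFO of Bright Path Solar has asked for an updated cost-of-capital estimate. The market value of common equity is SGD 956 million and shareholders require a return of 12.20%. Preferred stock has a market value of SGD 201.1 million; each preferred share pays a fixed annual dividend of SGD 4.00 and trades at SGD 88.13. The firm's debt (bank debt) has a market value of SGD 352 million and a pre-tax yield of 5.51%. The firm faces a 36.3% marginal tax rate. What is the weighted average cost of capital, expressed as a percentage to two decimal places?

Cost of preferred: Rp = 4.0 / 88.13 = 4.5387%.
Total capital V = 956 + 201.1 + 352 = 1509.1.
Equity: weight = 956/1509.1 = 0.6335; cost = 12.2%.
Preferred: weight = 201.1/1509.1 = 0.1333; cost = 4.5387%.
Bank debt: weight = 352/1509.1 = 0.2333; after-tax cost = 5.51% × (1 − 36.3%) = 3.5099%.
WACC = 0.6335 × 12.2000% + 0.1333 × 4.5387% + 0.2333 × 3.5099% = 9.1521%.

9.15%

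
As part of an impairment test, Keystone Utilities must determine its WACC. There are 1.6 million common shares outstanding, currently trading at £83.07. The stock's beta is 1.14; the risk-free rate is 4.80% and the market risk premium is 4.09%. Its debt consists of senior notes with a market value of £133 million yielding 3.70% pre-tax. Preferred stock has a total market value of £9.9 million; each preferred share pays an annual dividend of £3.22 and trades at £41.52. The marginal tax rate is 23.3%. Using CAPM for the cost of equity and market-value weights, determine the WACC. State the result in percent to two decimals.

Cost of equity via CAPM: Re = 4.8% + 1.14 × 4.09% = 9.4626%.
Cost of preferred: Rp = 3.22 / 41.52 = 7.7553%.
Market value of equity E = 83.07 × 1.6m = 132.912m.
Total capital V = 132.912 + 9.9 + 133 = 275.812.
Equity: weight = 132.912/275.812 = 0.4819; cost = 9.4626%.
Preferred: weight = 9.9/275.812 = 0.0359; cost = 7.7553%.
Senior notes: weight = 133/275.812 = 0.4822; after-tax cost = 3.7% × (1 − 23.3%) = 2.8379%.
WACC = 0.4819 × 9.4626% + 0.0359 × 7.7553% + 0.4822 × 2.8379% = 6.2068%.

6.21%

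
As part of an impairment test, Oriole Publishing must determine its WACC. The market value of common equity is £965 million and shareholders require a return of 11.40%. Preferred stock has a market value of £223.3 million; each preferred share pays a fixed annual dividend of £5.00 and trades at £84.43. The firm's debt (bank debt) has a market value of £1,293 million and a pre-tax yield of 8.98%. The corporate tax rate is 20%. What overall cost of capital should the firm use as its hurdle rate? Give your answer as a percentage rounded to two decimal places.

8.71%

Cost of preferred: Rp = 5.0 / 84.43 = 5.9221%.
Total capital V = 965 + 223.3 + 1293 = 2481.3.
Equity: weight = 965/2481.3 = 0.3889; cost = 11.4%.
Preferred: weight = 223.3/2481.3 = 0.0900; cost = 5.9221%.
Bank debt: weight = 1293/2481.3 = 0.5211; after-tax cost = 8.98% × (1 − 20%) = 7.1840%.
WACC = 0.3889 × 11.4000% + 0.0900 × 5.9221% + 0.5211 × 7.1840% = 8.7101%.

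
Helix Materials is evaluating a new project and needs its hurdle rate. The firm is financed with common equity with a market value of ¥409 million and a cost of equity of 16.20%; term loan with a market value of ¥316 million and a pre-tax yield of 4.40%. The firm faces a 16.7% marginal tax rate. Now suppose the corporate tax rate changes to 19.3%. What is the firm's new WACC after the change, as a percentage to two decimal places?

10.69%

After the change:
Total capital V = 409 + 316 = 725.
Equity: weight = 409/725 = 0.5641; cost = 16.2%.
Term loan: weight = 316/725 = 0.4359; after-tax cost = 4.4% × (1 − 19.3%) = 3.5508%.
WACC = 0.5641 × 16.2000% + 0.4359 × 3.5508% = 10.6867%.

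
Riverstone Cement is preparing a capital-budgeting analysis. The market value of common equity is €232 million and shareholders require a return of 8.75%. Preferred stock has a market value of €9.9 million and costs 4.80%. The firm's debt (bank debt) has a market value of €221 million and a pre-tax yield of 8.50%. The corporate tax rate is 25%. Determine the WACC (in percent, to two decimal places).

Total capital V = 232 + 9.9 + 221 = 462.9.
Equity: weight = 232/462.9 = 0.5012; cost = 8.75%.
Preferred: weight = 9.9/462.9 = 0.0214; cost = 4.8%.
Bank debt: weight = 221/462.9 = 0.4774; after-tax cost = 8.5% × (1 − 25%) = 6.3750%.
WACC = 0.5012 × 8.7500% + 0.0214 × 4.8000% + 0.4774 × 6.3750% = 7.5316%.

7.53%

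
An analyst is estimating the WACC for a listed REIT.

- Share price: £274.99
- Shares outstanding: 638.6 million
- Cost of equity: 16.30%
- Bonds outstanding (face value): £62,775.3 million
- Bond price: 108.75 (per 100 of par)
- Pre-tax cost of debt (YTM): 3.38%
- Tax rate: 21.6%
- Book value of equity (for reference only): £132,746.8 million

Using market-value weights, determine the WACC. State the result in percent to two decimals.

12.48%

Market value of equity E = 274.99 × 638.6m = 175608.614m. Market value of debt D = 62775.3m × 108.75/100 = 68268.13875m.
Total capital V = 175608.614 + 68268.13875 = 243876.75275.
Equity: weight = 175608.614/243876.75275 = 0.7201; cost = 16.3%.
Bonds outstanding: weight = 68268.13875/243876.75275 = 0.2799; after-tax cost = 3.38% × (1 − 21.6%) = 2.6499%.
WACC = 0.7201 × 16.3000% + 0.2799 × 2.6499% = 12.4789%.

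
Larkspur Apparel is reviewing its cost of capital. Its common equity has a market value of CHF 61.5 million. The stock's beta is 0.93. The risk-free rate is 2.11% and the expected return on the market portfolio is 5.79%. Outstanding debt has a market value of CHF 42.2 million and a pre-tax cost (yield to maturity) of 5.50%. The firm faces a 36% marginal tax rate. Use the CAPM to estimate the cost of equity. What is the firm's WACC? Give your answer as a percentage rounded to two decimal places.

Market risk premium = 5.79% − 2.11% = 3.68%.
Cost of equity via CAPM: Re = 2.11% + 0.93 × 3.68% = 5.5324%.
Total capital V = 61.5 + 42.2 = 103.7.
Equity: weight = 61.5/103.7 = 0.5931; cost = 5.5324%.
Debt: weight = 42.2/103.7 = 0.4069; after-tax cost = 5.5% × (1 − 36%) = 3.5200%.
WACC = 0.5931 × 5.5324% + 0.4069 × 3.5200% = 4.7135%.

4.71%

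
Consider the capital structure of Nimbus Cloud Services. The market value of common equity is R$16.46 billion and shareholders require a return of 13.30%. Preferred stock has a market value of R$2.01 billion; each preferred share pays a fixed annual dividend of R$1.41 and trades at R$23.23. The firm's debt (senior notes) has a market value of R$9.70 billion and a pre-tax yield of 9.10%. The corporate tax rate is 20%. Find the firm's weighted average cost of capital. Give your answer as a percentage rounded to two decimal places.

Cost of preferred: Rp = 1.41 / 23.23 = 6.0697%.
Total capital V = 16.46 + 2.01 + 9.7 = 28.17.
Equity: weight = 16.46/28.17 = 0.5843; cost = 13.3%.
Preferred: weight = 2.01/28.17 = 0.0714; cost = 6.0697%.
Senior notes: weight = 9.7/28.17 = 0.3443; after-tax cost = 9.1% × (1 − 20%) = 7.2800%.
WACC = 0.5843 × 13.3000% + 0.0714 × 6.0697% + 0.3443 × 7.2800% = 10.7112%.

10.71%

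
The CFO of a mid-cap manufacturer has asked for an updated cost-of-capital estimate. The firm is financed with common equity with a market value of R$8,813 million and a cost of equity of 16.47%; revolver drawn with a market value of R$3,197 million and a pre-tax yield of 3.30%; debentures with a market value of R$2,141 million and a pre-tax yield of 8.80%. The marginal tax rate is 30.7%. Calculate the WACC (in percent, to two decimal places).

11.70%

Total capital V = 8813 + 3197 + 2141 = 14151.
Equity: weight = 8813/14151 = 0.6228; cost = 16.47%.
Revolver drawn: weight = 3197/14151 = 0.2259; after-tax cost = 3.3% × (1 − 30.7%) = 2.2869%.
Debentures: weight = 2141/14151 = 0.1513; after-tax cost = 8.8% × (1 − 30.7%) = 6.0984%.
WACC = 0.6228 × 16.4700% + 0.2259 × 2.2869% + 0.1513 × 6.0984% = 11.6966%.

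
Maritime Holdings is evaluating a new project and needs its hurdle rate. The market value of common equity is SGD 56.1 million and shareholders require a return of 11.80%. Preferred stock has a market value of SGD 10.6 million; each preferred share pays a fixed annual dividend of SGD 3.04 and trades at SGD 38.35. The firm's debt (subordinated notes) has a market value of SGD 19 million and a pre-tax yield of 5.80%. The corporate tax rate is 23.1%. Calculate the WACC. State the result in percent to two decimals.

9.69%

Cost of preferred: Rp = 3.04 / 38.35 = 7.9270%.
Total capital V = 56.1 + 10.6 + 19 = 85.7.
Equity: weight = 56.1/85.7 = 0.6546; cost = 11.8%.
Preferred: weight = 10.6/85.7 = 0.1237; cost = 7.927%.
Subordinated notes: weight = 19/85.7 = 0.2217; after-tax cost = 5.8% × (1 − 23.1%) = 4.4602%.
WACC = 0.6546 × 11.8000% + 0.1237 × 7.9270% + 0.2217 × 4.4602% = 9.6937%.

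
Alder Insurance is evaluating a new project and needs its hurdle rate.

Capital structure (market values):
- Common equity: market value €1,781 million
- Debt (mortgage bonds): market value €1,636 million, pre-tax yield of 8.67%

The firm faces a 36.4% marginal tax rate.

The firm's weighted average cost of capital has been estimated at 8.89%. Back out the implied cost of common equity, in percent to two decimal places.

Total capital V = 1781 + 1636 = 3417.
Equity weight = 1781/3417 = 0.5212.
Mortgage bonds weight = 1636/3417 = 0.4788.
Debt contribution = 0.4788 × 8.67% × (1 − 36.4%) = 2.6401%.
Required equity contribution = 8.89% − 2.6401% = 6.2499%.
Re = 6.2499% / 0.5212 = 11.9910%.

11.99%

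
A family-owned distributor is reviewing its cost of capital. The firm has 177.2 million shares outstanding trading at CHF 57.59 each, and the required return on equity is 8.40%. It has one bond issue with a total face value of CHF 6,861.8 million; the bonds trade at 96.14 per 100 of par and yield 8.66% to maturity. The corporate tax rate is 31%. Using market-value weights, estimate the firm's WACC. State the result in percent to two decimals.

Market value of equity E = 57.59 × 177.2m = 10204.948m. Market value of debt D = 6861.8m × 96.14/100 = 6596.93452m.
Total capital V = 10204.948 + 6596.93452 = 16801.88252.
Equity: weight = 10204.948/16801.88252 = 0.6074; cost = 8.4%.
Bonds outstanding: weight = 6596.93452/16801.88252 = 0.3926; after-tax cost = 8.66% × (1 − 31%) = 5.9754%.
WACC = 0.6074 × 8.4000% + 0.3926 × 5.9754% = 7.4480%.

7.45%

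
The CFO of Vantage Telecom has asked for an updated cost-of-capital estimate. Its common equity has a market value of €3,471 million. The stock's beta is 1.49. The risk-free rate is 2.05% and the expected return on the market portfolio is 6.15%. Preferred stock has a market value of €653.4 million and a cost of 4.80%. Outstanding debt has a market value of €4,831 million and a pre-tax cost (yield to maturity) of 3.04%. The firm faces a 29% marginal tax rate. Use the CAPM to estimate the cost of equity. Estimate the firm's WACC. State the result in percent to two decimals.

4.68%

Market risk premium = 6.15% − 2.05% = 4.1%.
Cost of equity via CAPM: Re = 2.05% + 1.49 × 4.1% = 8.1590%.
Total capital V = 3471 + 653.4 + 4831 = 8955.4.
Equity: weight = 3471/8955.4 = 0.3876; cost = 8.159%.
Preferred: weight = 653.4/8955.4 = 0.0730; cost = 4.8%.
Debt: weight = 4831/8955.4 = 0.5395; after-tax cost = 3.04% × (1 − 29%) = 2.1584%.
WACC = 0.3876 × 8.1590% + 0.0730 × 4.8000% + 0.5395 × 2.1584% = 4.6769%.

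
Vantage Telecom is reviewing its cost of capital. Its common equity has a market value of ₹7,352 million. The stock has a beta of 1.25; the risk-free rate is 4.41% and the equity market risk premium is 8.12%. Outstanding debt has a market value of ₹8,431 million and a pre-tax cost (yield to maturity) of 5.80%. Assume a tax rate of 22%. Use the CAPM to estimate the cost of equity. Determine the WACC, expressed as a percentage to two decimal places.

Cost of equity via CAPM: Re = 4.41% + 1.25 × 8.12% = 14.5600%.
Total capital V = 7352 + 8431 = 15783.
Equity: weight = 7352/15783 = 0.4658; cost = 14.56%.
Debt: weight = 8431/15783 = 0.5342; after-tax cost = 5.8% × (1 − 22%) = 4.5240%.
WACC = 0.4658 × 14.5600% + 0.5342 × 4.5240% = 9.1989%.

9.20%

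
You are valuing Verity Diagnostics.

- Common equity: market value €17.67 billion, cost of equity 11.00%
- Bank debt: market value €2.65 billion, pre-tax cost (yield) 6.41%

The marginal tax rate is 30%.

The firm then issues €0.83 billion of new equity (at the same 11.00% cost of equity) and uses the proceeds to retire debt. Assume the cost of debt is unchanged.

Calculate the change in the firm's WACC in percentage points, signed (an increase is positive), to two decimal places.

Current WACC:
Total capital V = 17.67 + 2.65 = 20.32.
Equity: weight = 17.67/20.32 = 0.8696; cost = 11%.
Bank debt: weight = 2.65/20.32 = 0.1304; after-tax cost = 6.41% × (1 − 30%) = 4.4870%.
WACC = 0.8696 × 11.0000% + 0.1304 × 4.4870% = 10.1506%.
After the change:
Total capital V = 18.5 + 1.82 = 20.32.
Equity: weight = 18.5/20.32 = 0.9104; cost = 11%.
Bank debt: weight = 1.82/20.32 = 0.0896; after-tax cost = 6.41% × (1 − 30%) = 4.4870%.
WACC = 0.9104 × 11.0000% + 0.0896 × 4.4870% = 10.4167%.
Change in WACC = 10.4167% − 10.1506% = 0.2660 pp.

+0.27 pp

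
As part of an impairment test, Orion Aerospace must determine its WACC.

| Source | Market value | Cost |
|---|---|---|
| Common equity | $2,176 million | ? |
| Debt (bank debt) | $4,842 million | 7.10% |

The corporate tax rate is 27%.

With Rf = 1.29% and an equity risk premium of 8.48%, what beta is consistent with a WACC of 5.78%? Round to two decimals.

Total capital V = 2176 + 4842 = 7018.
Equity weight = 2176/7018 = 0.3101.
Bank debt weight = 4842/7018 = 0.6899.
Debt contribution = 0.6899 × 7.1% × (1 − 27%) = 3.5760%.
Required equity contribution = 5.78% − 3.5760% = 2.2040%  ⇒  Re = 7.1084%.
CAPM: 7.1084% = 1.29% + β × 8.48%  ⇒  β = 0.6861.

0.69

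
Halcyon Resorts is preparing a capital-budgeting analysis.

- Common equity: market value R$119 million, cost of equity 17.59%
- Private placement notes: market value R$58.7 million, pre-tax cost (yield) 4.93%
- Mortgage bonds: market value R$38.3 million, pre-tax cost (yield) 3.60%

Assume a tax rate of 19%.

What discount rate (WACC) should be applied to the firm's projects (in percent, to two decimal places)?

Total capital V = 119 + 58.7 + 38.3 = 216.
Equity: weight = 119/216 = 0.5509; cost = 17.59%.
Private placement notes: weight = 58.7/216 = 0.2718; after-tax cost = 4.93% × (1 − 19%) = 3.9933%.
Mortgage bonds: weight = 38.3/216 = 0.1773; after-tax cost = 3.6% × (1 − 19%) = 2.9160%.
WACC = 0.5509 × 17.5900% + 0.2718 × 3.9933% + 0.1773 × 2.9160% = 11.2931%.

11.29%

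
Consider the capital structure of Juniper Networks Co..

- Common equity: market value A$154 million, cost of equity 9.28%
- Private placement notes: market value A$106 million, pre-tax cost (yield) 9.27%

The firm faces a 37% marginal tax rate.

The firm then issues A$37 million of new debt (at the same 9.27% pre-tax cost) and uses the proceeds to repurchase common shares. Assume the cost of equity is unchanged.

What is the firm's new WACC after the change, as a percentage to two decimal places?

7.39%

After the change:
Total capital V = 117 + 143 = 260.
Equity: weight = 117/260 = 0.4500; cost = 9.28%.
Private placement notes: weight = 143/260 = 0.5500; after-tax cost = 9.27% × (1 − 37%) = 5.8401%.
WACC = 0.4500 × 9.2800% + 0.5500 × 5.8401% = 7.3881%.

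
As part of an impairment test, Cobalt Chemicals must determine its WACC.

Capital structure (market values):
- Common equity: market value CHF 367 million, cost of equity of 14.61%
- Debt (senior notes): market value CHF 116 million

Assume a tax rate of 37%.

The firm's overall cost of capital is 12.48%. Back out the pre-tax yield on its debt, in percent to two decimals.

9.11%

Total capital V = 367 + 116 = 483.
Equity weight = 367/483 = 0.7598.
Senior notes weight = 116/483 = 0.2402.
Equity contribution = 0.7598 × 14.61% = 11.1012%.
Remaining for debt = 12.48% − 11.1012% = 1.3788%.
Rd × (1 − 37%) × 0.2402 = 1.3788%  ⇒  Rd = 9.1129%.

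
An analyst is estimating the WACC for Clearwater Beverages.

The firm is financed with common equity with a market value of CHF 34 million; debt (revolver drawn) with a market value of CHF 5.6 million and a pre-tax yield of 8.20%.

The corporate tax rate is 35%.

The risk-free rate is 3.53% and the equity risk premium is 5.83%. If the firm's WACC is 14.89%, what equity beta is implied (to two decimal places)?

2.22

Total capital V = 34 + 5.6 = 39.6.
Equity weight = 34/39.6 = 0.8586.
Revolver drawn weight = 5.6/39.6 = 0.1414.
Debt contribution = 0.1414 × 8.2% × (1 − 35%) = 0.7537%.
Required equity contribution = 14.89% − 0.7537% = 14.1363%  ⇒  Re = 16.4646%.
CAPM: 16.4646% = 3.53% + β × 5.83%  ⇒  β = 2.2186.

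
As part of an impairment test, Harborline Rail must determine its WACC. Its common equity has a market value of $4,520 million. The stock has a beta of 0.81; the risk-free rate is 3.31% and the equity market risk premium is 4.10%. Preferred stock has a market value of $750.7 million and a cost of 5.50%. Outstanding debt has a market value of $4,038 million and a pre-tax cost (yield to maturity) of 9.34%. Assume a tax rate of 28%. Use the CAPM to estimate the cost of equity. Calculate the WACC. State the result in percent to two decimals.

6.58%

Cost of equity via CAPM: Re = 3.31% + 0.81 × 4.1% = 6.6310%.
Total capital V = 4520 + 750.7 + 4038 = 9308.7.
Equity: weight = 4520/9308.7 = 0.4856; cost = 6.631%.
Preferred: weight = 750.7/9308.7 = 0.0806; cost = 5.5%.
Debt: weight = 4038/9308.7 = 0.4338; after-tax cost = 9.34% × (1 − 28%) = 6.7248%.
WACC = 0.4856 × 6.6310% + 0.0806 × 5.5000% + 0.4338 × 6.7248% = 6.5805%.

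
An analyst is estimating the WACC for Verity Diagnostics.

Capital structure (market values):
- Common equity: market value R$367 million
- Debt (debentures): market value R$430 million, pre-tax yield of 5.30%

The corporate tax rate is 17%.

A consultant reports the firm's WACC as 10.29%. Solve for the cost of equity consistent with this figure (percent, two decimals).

Total capital V = 367 + 430 = 797.
Equity weight = 367/797 = 0.4605.
Debentures weight = 430/797 = 0.5395.
Debt contribution = 0.5395 × 5.3% × (1 − 17%) = 2.3734%.
Required equity contribution = 10.29% − 2.3734% = 7.9166%.
Re = 7.9166% / 0.4605 = 17.1923%.

17.19%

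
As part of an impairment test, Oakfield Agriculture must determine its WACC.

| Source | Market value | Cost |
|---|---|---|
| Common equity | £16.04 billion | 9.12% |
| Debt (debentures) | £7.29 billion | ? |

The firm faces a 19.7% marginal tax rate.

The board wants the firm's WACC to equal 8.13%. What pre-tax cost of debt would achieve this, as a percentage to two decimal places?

Total capital V = 16.04 + 7.29 = 23.33.
Equity weight = 16.04/23.33 = 0.6875.
Debentures weight = 7.29/23.33 = 0.3125.
Equity contribution = 0.6875 × 9.12% = 6.2702%.
Remaining for debt = 8.13% − 6.2702% = 1.8598%.
Rd × (1 − 19.7%) × 0.3125 = 1.8598%  ⇒  Rd = 7.4119%.

7.41%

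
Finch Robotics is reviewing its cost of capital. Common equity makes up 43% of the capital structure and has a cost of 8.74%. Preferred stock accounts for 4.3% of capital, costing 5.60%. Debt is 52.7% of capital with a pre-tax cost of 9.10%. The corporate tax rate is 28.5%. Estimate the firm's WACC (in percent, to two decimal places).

7.43%

After-tax cost of debt = 9.1% × (1 − 28.5%) = 6.5065%.
WACC = 0.430 × 8.7400% + 0.043 × 5.6000% + 0.527 × 6.5065% = 7.4279%.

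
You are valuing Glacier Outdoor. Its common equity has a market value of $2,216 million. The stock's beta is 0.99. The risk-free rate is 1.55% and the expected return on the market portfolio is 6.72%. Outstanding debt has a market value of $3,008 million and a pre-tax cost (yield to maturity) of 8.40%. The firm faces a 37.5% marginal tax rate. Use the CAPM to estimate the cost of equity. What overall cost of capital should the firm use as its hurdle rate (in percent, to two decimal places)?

Market risk premium = 6.72% − 1.55% = 5.17%.
Cost of equity via CAPM: Re = 1.55% + 0.99 × 5.17% = 6.6683%.
Total capital V = 2216 + 3008 = 5224.
Equity: weight = 2216/5224 = 0.4242; cost = 6.6683%.
Debt: weight = 3008/5224 = 0.5758; after-tax cost = 8.4% × (1 − 37.5%) = 5.2500%.
WACC = 0.4242 × 6.6683% + 0.5758 × 5.2500% = 5.8516%.

5.85%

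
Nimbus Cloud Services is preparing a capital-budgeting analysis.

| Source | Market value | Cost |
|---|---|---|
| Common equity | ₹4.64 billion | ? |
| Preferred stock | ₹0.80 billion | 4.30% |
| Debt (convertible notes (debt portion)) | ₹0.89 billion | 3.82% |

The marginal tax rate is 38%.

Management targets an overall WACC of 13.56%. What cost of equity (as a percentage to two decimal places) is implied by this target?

17.30%

Total capital V = 4.64 + 0.8 + 0.89 = 6.33.
Equity weight = 4.64/6.33 = 0.7330.
Preferred weight = 0.8/6.33 = 0.1264.
Convertible notes (debt portion) weight = 0.89/6.33 = 0.1406.
Debt contribution = 0.1406 × 3.82% × (1 − 38%) = 0.3330%.
Preferred contribution = 0.1264 × 4.3% = 0.5434%.
Required equity contribution = 13.56% − 0.8764% = 12.6836%.
Re = 12.6836% / 0.7330 = 17.3032%.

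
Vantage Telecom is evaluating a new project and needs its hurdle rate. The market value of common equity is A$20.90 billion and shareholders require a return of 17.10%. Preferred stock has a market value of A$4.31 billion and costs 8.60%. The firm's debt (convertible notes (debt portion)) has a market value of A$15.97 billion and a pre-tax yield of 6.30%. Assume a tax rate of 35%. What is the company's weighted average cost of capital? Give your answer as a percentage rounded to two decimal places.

Total capital V = 20.9 + 4.31 + 15.97 = 41.18.
Equity: weight = 20.9/41.18 = 0.5075; cost = 17.1%.
Preferred: weight = 4.31/41.18 = 0.1047; cost = 8.6%.
Convertible notes (debt portion): weight = 15.97/41.18 = 0.3878; after-tax cost = 6.3% × (1 − 35%) = 4.0950%.
WACC = 0.5075 × 17.1000% + 0.1047 × 8.6000% + 0.3878 × 4.0950% = 11.1669%.

11.17%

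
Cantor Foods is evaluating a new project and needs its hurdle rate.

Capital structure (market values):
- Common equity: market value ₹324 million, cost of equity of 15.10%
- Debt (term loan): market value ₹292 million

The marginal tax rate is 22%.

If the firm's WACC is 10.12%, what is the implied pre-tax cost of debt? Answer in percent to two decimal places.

Total capital V = 324 + 292 = 616.
Equity weight = 324/616 = 0.5260.
Term loan weight = 292/616 = 0.4740.
Equity contribution = 0.5260 × 15.1% = 7.9422%.
Remaining for debt = 10.12% − 7.9422% = 2.1778%.
Rd × (1 − 22%) × 0.4740 = 2.1778%  ⇒  Rd = 5.8901%.

5.89%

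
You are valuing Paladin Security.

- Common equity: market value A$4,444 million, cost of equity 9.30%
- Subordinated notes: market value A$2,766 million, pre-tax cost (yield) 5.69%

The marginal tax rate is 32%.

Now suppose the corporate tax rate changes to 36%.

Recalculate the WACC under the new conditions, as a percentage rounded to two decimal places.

7.13%

After the change:
Total capital V = 4444 + 2766 = 7210.
Equity: weight = 4444/7210 = 0.6164; cost = 9.3%.
Subordinated notes: weight = 2766/7210 = 0.3836; after-tax cost = 5.69% × (1 − 36%) = 3.6416%.
WACC = 0.6164 × 9.3000% + 0.3836 × 3.6416% = 7.1292%.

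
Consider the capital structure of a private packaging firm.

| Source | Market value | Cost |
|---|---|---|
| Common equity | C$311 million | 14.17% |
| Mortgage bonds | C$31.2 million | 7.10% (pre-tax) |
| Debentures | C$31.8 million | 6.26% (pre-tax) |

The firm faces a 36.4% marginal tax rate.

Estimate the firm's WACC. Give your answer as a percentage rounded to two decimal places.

Total capital V = 311 + 31.2 + 31.8 = 374.
Equity: weight = 311/374 = 0.8316; cost = 14.17%.
Mortgage bonds: weight = 31.2/374 = 0.0834; after-tax cost = 7.1% × (1 − 36.4%) = 4.5156%.
Debentures: weight = 31.8/374 = 0.0850; after-tax cost = 6.26% × (1 − 36.4%) = 3.9814%.
WACC = 0.8316 × 14.1700% + 0.0834 × 4.5156% + 0.0850 × 3.9814% = 12.4983%.

12.50%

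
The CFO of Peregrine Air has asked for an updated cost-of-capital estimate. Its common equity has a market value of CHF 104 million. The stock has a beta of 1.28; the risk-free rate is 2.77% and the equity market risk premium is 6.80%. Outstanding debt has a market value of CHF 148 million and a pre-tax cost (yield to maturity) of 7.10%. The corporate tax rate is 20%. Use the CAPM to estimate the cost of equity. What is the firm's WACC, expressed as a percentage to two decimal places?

Cost of equity via CAPM: Re = 2.77% + 1.28 × 6.8% = 11.4740%.
Total capital V = 104 + 148 = 252.
Equity: weight = 104/252 = 0.4127; cost = 11.474%.
Debt: weight = 148/252 = 0.5873; after-tax cost = 7.1% × (1 − 20%) = 5.6800%.
WACC = 0.4127 × 11.4740% + 0.5873 × 5.6800% = 8.0712%.

8.07%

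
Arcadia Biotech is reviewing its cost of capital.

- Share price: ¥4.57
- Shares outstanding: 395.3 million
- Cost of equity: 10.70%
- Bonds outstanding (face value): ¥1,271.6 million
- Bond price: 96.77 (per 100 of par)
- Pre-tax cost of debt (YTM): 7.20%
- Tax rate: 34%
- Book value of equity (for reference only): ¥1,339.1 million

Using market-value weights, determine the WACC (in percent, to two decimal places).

Market value of equity E = 4.57 × 395.3m = 1806.521m. Market value of debt D = 1271.6m × 96.77/100 = 1230.52732m.
Total capital V = 1806.521 + 1230.52732 = 3037.04832.
Equity: weight = 1806.521/3037.04832 = 0.5948; cost = 10.7%.
Bonds outstanding: weight = 1230.52732/3037.04832 = 0.4052; after-tax cost = 7.2% × (1 − 34%) = 4.7520%.
WACC = 0.5948 × 10.7000% + 0.4052 × 4.7520% = 8.2900%.

8.29%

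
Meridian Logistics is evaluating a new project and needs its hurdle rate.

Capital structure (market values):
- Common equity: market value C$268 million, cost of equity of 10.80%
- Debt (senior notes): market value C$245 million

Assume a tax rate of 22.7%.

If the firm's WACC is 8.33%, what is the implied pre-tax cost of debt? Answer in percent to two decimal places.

Total capital V = 268 + 245 = 513.
Equity weight = 268/513 = 0.5224.
Senior notes weight = 245/513 = 0.4776.
Equity contribution = 0.5224 × 10.8% = 5.6421%.
Remaining for debt = 8.33% − 5.6421% = 2.6879%.
Rd × (1 − 22.7%) × 0.4776 = 2.6879%  ⇒  Rd = 7.2809%.

7.28%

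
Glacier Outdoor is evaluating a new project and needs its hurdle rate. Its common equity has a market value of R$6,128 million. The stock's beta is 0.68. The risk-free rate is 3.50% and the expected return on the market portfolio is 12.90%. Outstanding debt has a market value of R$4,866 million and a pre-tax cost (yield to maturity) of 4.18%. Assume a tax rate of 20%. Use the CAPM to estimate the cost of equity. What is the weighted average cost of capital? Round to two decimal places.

6.99%

Market risk premium = 12.9% − 3.5% = 9.4%.
Cost of equity via CAPM: Re = 3.5% + 0.68 × 9.4% = 9.8920%.
Total capital V = 6128 + 4866 = 10994.
Equity: weight = 6128/10994 = 0.5574; cost = 9.892%.
Debt: weight = 4866/10994 = 0.4426; after-tax cost = 4.18% × (1 − 20%) = 3.3440%.
WACC = 0.5574 × 9.8920% + 0.4426 × 3.3440% = 6.9938%.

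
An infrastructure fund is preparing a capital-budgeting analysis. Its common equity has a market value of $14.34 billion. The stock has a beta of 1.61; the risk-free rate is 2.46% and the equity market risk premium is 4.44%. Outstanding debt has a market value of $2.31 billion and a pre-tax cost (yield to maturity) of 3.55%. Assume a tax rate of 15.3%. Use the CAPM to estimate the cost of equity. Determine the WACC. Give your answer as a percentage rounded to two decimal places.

Cost of equity via CAPM: Re = 2.46% + 1.61 × 4.44% = 9.6084%.
Total capital V = 14.34 + 2.31 = 16.65.
Equity: weight = 14.34/16.65 = 0.8613; cost = 9.6084%.
Debt: weight = 2.31/16.65 = 0.1387; after-tax cost = 3.55% × (1 − 15.3%) = 3.0068%.
WACC = 0.8613 × 9.6084% + 0.1387 × 3.0068% = 8.6925%.

8.69%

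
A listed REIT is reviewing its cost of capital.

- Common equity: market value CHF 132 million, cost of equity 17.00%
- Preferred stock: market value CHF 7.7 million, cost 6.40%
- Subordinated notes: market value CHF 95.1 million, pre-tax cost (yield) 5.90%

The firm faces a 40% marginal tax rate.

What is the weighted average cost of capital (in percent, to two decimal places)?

11.20%

Total capital V = 132 + 7.7 + 95.1 = 234.8.
Equity: weight = 132/234.8 = 0.5622; cost = 17%.
Preferred: weight = 7.7/234.8 = 0.0328; cost = 6.4%.
Subordinated notes: weight = 95.1/234.8 = 0.4050; after-tax cost = 5.9% × (1 − 40%) = 3.5400%.
WACC = 0.5622 × 17.0000% + 0.0328 × 6.4000% + 0.4050 × 3.5400% = 11.2007%.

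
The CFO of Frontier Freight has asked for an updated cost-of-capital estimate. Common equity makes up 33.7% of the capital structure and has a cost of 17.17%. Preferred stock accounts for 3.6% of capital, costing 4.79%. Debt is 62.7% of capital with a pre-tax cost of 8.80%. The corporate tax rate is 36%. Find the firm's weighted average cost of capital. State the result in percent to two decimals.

9.49%

After-tax cost of debt = 8.8% × (1 − 36%) = 5.6320%.
WACC = 0.337 × 17.1700% + 0.036 × 4.7900% + 0.627 × 5.6320% = 9.4900%.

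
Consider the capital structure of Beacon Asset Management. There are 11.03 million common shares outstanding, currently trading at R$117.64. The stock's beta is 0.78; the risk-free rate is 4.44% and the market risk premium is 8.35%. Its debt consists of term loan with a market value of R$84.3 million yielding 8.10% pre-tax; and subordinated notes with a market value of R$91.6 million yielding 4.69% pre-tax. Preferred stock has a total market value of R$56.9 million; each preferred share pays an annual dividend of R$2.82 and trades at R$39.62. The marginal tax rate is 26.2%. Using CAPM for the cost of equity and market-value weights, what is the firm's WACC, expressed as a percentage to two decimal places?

10.09%

Cost of equity via CAPM: Re = 4.44% + 0.78 × 8.35% = 10.9530%.
Cost of preferred: Rp = 2.82 / 39.62 = 7.1176%.
Market value of equity E = 117.64 × 11.03m = 1297.5692m.
Total capital V = 1297.5692 + 56.9 + 84.3 + 91.6 = 1530.3692.
Equity: weight = 1297.5692/1530.3692 = 0.8479; cost = 10.953%.
Preferred: weight = 56.9/1530.3692 = 0.0372; cost = 7.1176%.
Term loan: weight = 84.3/1530.3692 = 0.0551; after-tax cost = 8.1% × (1 − 26.2%) = 5.9778%.
Subordinated notes: weight = 91.6/1530.3692 = 0.0599; after-tax cost = 4.69% × (1 − 26.2%) = 3.4612%.
WACC = 0.8479 × 10.9530% + 0.0372 × 7.1176% + 0.0551 × 5.9778% + 0.0599 × 3.4612% = 10.0879%.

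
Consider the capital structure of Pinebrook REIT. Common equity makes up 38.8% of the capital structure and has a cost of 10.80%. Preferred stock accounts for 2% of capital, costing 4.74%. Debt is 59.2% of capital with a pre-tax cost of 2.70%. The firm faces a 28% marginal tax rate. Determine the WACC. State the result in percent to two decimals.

After-tax cost of debt = 2.7% × (1 − 28%) = 1.9440%.
WACC = 0.388 × 10.8000% + 0.020 × 4.7400% + 0.592 × 1.9440% = 5.4360%.

5.44%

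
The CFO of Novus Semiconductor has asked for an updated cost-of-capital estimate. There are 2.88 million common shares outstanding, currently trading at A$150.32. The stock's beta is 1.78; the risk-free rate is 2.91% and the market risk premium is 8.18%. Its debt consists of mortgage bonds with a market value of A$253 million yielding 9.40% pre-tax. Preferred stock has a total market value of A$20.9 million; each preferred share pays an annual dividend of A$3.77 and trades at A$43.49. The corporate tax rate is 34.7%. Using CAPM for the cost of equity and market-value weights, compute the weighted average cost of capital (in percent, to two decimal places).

Cost of equity via CAPM: Re = 2.91% + 1.78 × 8.18% = 17.4704%.
Cost of preferred: Rp = 3.77 / 43.49 = 8.6687%.
Market value of equity E = 150.32 × 2.88m = 432.9216m.
Total capital V = 432.9216 + 20.9 + 253 = 706.8216.
Equity: weight = 432.9216/706.8216 = 0.6125; cost = 17.4704%.
Preferred: weight = 20.9/706.8216 = 0.0296; cost = 8.6687%.
Mortgage bonds: weight = 253/706.8216 = 0.3579; after-tax cost = 9.4% × (1 − 34.7%) = 6.1382%.
WACC = 0.6125 × 17.4704% + 0.0296 × 8.6687% + 0.3579 × 6.1382% = 13.1539%.

13.15%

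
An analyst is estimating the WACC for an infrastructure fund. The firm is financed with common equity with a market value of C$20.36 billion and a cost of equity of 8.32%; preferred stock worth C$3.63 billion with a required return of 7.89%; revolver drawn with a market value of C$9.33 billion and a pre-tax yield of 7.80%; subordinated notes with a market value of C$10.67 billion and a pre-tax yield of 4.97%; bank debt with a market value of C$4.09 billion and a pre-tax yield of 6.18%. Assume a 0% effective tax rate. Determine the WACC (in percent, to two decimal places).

7.26%

Total capital V = 20.36 + 3.63 + 9.33 + 10.67 + 4.09 = 48.08.
Equity: weight = 20.36/48.08 = 0.4235; cost = 8.32%.
Preferred: weight = 3.63/48.08 = 0.0755; cost = 7.89%.
Revolver drawn: weight = 9.33/48.08 = 0.1941; after-tax cost = 7.8% × (1 − 0%) = 7.8000%.
Subordinated notes: weight = 10.67/48.08 = 0.2219; after-tax cost = 4.97% × (1 − 0%) = 4.9700%.
Bank debt: weight = 4.09/48.08 = 0.0851; after-tax cost = 6.18% × (1 − 0%) = 6.1800%.
WACC = 0.4235 × 8.3200% + 0.0755 × 7.8900% + 0.1941 × 7.8000% + 0.2219 × 4.9700% + 0.0851 × 6.1800% = 7.2611%.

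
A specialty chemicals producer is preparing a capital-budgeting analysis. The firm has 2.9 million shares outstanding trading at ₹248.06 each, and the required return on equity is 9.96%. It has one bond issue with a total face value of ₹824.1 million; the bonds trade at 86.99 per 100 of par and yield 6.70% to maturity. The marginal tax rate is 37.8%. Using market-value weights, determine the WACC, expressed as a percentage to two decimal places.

7.07%

Market value of equity E = 248.06 × 2.9m = 719.374m. Market value of debt D = 824.1m × 86.99/100 = 716.88459m.
Total capital V = 719.374 + 716.88459 = 1436.25859.
Equity: weight = 719.374/1436.25859 = 0.5009; cost = 9.96%.
Bonds outstanding: weight = 716.88459/1436.25859 = 0.4991; after-tax cost = 6.7% × (1 − 37.8%) = 4.1674%.
WACC = 0.5009 × 9.9600% + 0.4991 × 4.1674% = 7.0687%.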